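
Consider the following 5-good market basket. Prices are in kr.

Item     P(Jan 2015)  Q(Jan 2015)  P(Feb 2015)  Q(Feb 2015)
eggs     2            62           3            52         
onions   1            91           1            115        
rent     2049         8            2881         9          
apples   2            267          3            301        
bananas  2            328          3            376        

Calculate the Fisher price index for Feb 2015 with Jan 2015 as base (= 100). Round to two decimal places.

Laspeyres component (base-period weights):
ΣP(Feb 2015)Q(Jan 2015) = 3×62 + 1×91 + 2881×8 + 3×267 + 3×328 = 186 + 91 + 23048 + 801 + 984 = 25110
ΣP(Jan 2015)Q(Jan 2015) = 2×62 + 1×91 + 2049×8 + 2×267 + 2×328 = 124 + 91 + 16392 + 534 + 656 = 17797
L = 25110 / 17797 × 100 = 141.0912
Paasche component (current-period weights):
ΣP(Feb 2015)Q(Feb 2015) = 3×52 + 1×115 + 2881×9 + 3×301 + 3×376 = 156 + 115 + 25929 + 903 + 1128 = 28231
ΣP(Jan 2015)Q(Feb 2015) = 2×52 + 1×115 + 2049×9 + 2×301 + 2×376 = 104 + 115 + 18441 + 602 + 752 = 20014
P = 28231 / 20014 × 100 = 141.0563
Fisher = √(L × P) = √(141.0912 × 141.0563) = 141.0737

141.07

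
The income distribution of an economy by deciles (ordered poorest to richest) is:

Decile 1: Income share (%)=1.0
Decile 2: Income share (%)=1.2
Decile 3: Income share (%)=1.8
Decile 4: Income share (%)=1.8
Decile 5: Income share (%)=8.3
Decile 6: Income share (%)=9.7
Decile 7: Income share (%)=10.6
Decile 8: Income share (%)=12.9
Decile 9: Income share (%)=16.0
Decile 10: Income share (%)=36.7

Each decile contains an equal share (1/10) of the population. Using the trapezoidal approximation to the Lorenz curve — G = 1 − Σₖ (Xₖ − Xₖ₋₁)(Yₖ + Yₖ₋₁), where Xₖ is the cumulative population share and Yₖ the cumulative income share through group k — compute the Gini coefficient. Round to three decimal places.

0.508

Cumulative income shares Yₖ: 0.0100, 0.0220, 0.0400, 0.0580, 0.1410, 0.2380, 0.3440, 0.4730, 0.6330, 1.0000
Σ (Xₖ−Xₖ₋₁)(Yₖ+Yₖ₋₁) = (1/10)(0.0100+0.0000) + (1/10)(0.0220+0.0100) + (1/10)(0.0400+0.0220) + (1/10)(0.0580+0.0400) + (1/10)(0.1410+0.0580) + (1/10)(0.2380+0.1410) + (1/10)(0.3440+0.2380) + (1/10)(0.4730+0.3440) + (1/10)(0.6330+0.4730) + (1/10)(1.0000+0.6330)
  = 0.0010 + 0.0032 + 0.0062 + 0.0098 + 0.0199 + 0.0379 + 0.0582 + 0.0817 + 0.1106 + 0.1633 = 0.4918
G = 1 − 0.4918 = 0.5082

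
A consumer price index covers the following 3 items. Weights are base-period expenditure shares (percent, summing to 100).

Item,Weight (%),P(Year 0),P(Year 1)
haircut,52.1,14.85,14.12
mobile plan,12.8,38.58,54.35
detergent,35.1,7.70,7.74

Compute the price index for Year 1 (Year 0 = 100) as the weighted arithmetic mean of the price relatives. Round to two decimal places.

102.85

haircut: 52.1 × (14.12/14.85) = 52.1 × 0.950842 = 49.5389
mobile plan: 12.8 × (54.35/38.58) = 12.8 × 1.408761 = 18.0321
detergent: 35.1 × (7.74/7.70) = 35.1 × 1.005195 = 35.2823
Index = Σ wᵢ·(p₁ᵢ/p₀ᵢ) = 49.5389 + 18.0321 + 35.2823 = 102.8533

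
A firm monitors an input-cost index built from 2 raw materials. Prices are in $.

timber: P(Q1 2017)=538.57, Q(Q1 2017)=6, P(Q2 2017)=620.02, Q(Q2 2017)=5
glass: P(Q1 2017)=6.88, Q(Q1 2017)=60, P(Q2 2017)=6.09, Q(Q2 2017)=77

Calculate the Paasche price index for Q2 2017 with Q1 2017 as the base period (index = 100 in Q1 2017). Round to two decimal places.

Paasche price index uses current-period quantities as weights.
ΣP(Q2 2017)·Q(Q2 2017) = 620.02×5 + 6.09×77 = 3100.1 + 468.93 = 3569.03
ΣP(Q1 2017)·Q(Q2 2017) = 538.57×5 + 6.88×77 = 2692.85 + 529.76 = 3222.61
Index = 3569.03 / 3222.61 × 100 = 110.7497

110.75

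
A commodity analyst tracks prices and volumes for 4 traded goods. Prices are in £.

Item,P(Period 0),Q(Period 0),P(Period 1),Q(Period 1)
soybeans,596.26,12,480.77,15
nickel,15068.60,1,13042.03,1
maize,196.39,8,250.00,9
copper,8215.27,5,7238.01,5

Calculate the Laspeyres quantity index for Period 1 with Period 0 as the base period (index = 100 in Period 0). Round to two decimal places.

Laspeyres quantity index uses base-period prices as weights.
ΣP(Period 0)·Q(Period 1) = 596.26×15 + 15068.60×1 + 196.39×9 + 8215.27×5 = 8943.9 + 15068.6 + 1767.51 + 41076.35 = 66856.36
ΣP(Period 0)·Q(Period 0) = 596.26×12 + 15068.60×1 + 196.39×8 + 8215.27×5 = 7155.12 + 15068.6 + 1571.12 + 41076.35 = 64871.19
Index = 66856.36 / 64871.19 × 100 = 103.0602

103.06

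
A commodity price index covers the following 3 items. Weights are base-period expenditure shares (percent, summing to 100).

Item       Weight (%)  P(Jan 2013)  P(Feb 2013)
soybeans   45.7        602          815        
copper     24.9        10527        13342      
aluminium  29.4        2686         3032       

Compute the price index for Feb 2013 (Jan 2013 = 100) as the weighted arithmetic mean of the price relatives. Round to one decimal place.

126.6

soybeans: 45.7 × (815/602) = 45.7 × 1.353821 = 61.8696
copper: 24.9 × (13342/10527) = 24.9 × 1.267408 = 31.5584
aluminium: 29.4 × (3032/2686) = 29.4 × 1.128816 = 33.1872
Index = Σ wᵢ·(p₁ᵢ/p₀ᵢ) = 61.8696 + 31.5584 + 33.1872 = 126.6152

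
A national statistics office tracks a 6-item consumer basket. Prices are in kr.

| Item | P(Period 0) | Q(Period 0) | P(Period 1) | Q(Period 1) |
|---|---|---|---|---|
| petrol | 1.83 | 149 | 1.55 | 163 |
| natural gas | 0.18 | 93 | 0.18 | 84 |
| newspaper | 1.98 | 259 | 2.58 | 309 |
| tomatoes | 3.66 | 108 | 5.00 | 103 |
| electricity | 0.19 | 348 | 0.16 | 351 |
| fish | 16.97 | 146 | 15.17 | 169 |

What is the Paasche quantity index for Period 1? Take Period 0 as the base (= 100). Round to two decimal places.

Paasche quantity index uses current-period prices as weights.
ΣP(Period 1)·Q(Period 1) = 1.55×163 + 0.18×84 + 2.58×309 + 5.00×103 + 0.16×351 + 15.17×169 = 252.65 + 15.12 + 797.22 + 515 + 56.16 + 2563.73 = 4199.88
ΣP(Period 1)·Q(Period 0) = 1.55×149 + 0.18×93 + 2.58×259 + 5.00×108 + 0.16×348 + 15.17×146 = 230.95 + 16.74 + 668.22 + 540 + 55.68 + 2214.82 = 3726.41
Index = 4199.88 / 3726.41 × 100 = 112.7058

112.71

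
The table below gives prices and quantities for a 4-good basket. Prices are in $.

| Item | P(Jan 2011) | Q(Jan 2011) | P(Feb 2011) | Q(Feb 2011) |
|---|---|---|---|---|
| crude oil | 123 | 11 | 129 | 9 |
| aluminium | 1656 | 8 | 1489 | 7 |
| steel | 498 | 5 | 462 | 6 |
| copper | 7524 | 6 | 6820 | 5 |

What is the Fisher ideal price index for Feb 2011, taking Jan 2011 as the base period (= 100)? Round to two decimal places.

Laspeyres component (base-period weights):
ΣP(Feb 2011)Q(Jan 2011) = 129×11 + 1489×8 + 462×5 + 6820×6 = 1419 + 11912 + 2310 + 40920 = 56561
ΣP(Jan 2011)Q(Jan 2011) = 123×11 + 1656×8 + 498×5 + 7524×6 = 1353 + 13248 + 2490 + 45144 = 62235
L = 56561 / 62235 × 100 = 90.8829
Paasche component (current-period weights):
ΣP(Feb 2011)Q(Feb 2011) = 129×9 + 1489×7 + 462×6 + 6820×5 = 1161 + 10423 + 2772 + 34100 = 48456
ΣP(Jan 2011)Q(Feb 2011) = 123×9 + 1656×7 + 498×6 + 7524×5 = 1107 + 11592 + 2988 + 37620 = 53307
P = 48456 / 53307 × 100 = 90.8999
Fisher = √(L × P) = √(90.8829 × 90.8999) = 90.8914

90.89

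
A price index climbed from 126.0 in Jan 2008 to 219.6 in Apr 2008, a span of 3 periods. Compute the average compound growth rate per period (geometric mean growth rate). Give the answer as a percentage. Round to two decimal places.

Growth factor = (219.6/126.0)^(1/3) = (1.742857)^(1/3) = 1.203429
Growth rate = 1.203429 − 1 = 0.203429 = 20.3429%

20.34%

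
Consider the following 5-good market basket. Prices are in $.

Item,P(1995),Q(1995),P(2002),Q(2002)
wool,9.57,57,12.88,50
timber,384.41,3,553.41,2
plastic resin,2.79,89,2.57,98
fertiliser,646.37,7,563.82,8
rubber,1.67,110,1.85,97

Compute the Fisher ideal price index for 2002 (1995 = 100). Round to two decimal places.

99.69

Laspeyres component (base-period weights):
ΣP(2002)Q(1995) = 12.88×57 + 553.41×3 + 2.57×89 + 563.82×7 + 1.85×110 = 734.16 + 1660.23 + 228.73 + 3946.74 + 203.5 = 6773.36
ΣP(1995)Q(1995) = 9.57×57 + 384.41×3 + 2.79×89 + 646.37×7 + 1.67×110 = 545.49 + 1153.23 + 248.31 + 4524.59 + 183.7 = 6655.32
L = 6773.36 / 6655.32 × 100 = 101.7736
Paasche component (current-period weights):
ΣP(2002)Q(2002) = 12.88×50 + 553.41×2 + 2.57×98 + 563.82×8 + 1.85×97 = 644 + 1106.82 + 251.86 + 4510.56 + 179.45 = 6692.69
ΣP(1995)Q(2002) = 9.57×50 + 384.41×2 + 2.79×98 + 646.37×8 + 1.67×97 = 478.5 + 768.82 + 273.42 + 5170.96 + 161.99 = 6853.69
P = 6692.69 / 6853.69 × 100 = 97.6509
Fisher = √(L × P) = √(101.7736 × 97.6509) = 99.6909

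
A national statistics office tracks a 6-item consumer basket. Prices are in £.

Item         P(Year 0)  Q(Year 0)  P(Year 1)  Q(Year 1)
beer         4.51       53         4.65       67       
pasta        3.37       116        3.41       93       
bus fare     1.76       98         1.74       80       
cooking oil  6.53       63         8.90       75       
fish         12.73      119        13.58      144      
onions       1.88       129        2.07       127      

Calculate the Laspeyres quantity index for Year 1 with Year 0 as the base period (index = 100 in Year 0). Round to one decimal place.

111.7

Laspeyres quantity index uses base-period prices as weights.
ΣP(Year 0)·Q(Year 1) = 4.51×67 + 3.37×93 + 1.76×80 + 6.53×75 + 12.73×144 + 1.88×127 = 302.17 + 313.41 + 140.8 + 489.75 + 1833.12 + 238.76 = 3318.01
ΣP(Year 0)·Q(Year 0) = 4.51×53 + 3.37×116 + 1.76×98 + 6.53×63 + 12.73×119 + 1.88×129 = 239.03 + 390.92 + 172.48 + 411.39 + 1514.87 + 242.52 = 2971.21
Index = 3318.01 / 2971.21 × 100 = 111.6720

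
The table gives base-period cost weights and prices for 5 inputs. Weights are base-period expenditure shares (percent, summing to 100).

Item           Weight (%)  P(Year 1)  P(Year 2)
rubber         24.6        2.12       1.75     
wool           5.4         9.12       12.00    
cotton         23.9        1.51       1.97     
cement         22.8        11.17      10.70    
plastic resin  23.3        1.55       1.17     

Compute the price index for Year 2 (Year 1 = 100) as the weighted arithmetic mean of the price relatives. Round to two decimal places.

rubber: 24.6 × (1.75/2.12) = 24.6 × 0.825472 = 20.3066
wool: 5.4 × (12.00/9.12) = 5.4 × 1.315789 = 7.1053
cotton: 23.9 × (1.97/1.51) = 23.9 × 1.304636 = 31.1808
cement: 22.8 × (10.70/11.17) = 22.8 × 0.957923 = 21.8406
plastic resin: 23.3 × (1.17/1.55) = 23.3 × 0.754839 = 17.5877
Index = Σ wᵢ·(p₁ᵢ/p₀ᵢ) = 20.3066 + 7.1053 + 31.1808 + 21.8406 + 17.5877 = 98.0210

98.02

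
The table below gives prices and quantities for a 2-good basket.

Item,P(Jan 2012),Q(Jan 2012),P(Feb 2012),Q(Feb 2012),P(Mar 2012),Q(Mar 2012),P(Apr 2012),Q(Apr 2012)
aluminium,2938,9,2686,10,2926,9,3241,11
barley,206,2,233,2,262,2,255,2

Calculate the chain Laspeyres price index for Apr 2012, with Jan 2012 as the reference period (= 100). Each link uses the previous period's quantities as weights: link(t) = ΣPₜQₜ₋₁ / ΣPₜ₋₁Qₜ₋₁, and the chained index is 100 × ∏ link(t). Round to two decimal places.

Link Jan 2012→Feb 2012:
ΣP(Feb 2012)Q(Jan 2012) = 2686×9 + 233×2 = 24174 + 466 = 24640
ΣP(Jan 2012)Q(Jan 2012) = 2938×9 + 206×2 = 26442 + 412 = 26854
link = 24640/26854 = 0.917554
Link Feb 2012→Mar 2012:
ΣP(Mar 2012)Q(Feb 2012) = 2926×10 + 262×2 = 29260 + 524 = 29784
ΣP(Feb 2012)Q(Feb 2012) = 2686×10 + 233×2 = 26860 + 466 = 27326
link = 29784/27326 = 1.089951
Link Mar 2012→Apr 2012:
ΣP(Apr 2012)Q(Mar 2012) = 3241×9 + 255×2 = 29169 + 510 = 29679
ΣP(Mar 2012)Q(Mar 2012) = 2926×9 + 262×2 = 26334 + 524 = 26858
link = 29679/26858 = 1.105034
Chained index = 100 × 0.917554 × 1.089951 × 1.105034 = 110.5132

110.51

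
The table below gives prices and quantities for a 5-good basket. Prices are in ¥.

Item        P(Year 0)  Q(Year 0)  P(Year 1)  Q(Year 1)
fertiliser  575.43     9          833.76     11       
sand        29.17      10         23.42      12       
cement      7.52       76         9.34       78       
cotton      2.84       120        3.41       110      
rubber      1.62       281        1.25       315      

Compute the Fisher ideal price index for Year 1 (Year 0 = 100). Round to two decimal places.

Laspeyres component (base-period weights):
ΣP(Year 1)Q(Year 0) = 833.76×9 + 23.42×10 + 9.34×76 + 3.41×120 + 1.25×281 = 7503.84 + 234.2 + 709.84 + 409.2 + 351.25 = 9208.33
ΣP(Year 0)Q(Year 0) = 575.43×9 + 29.17×10 + 7.52×76 + 2.84×120 + 1.62×281 = 5178.87 + 291.7 + 571.52 + 340.8 + 455.22 = 6838.11
L = 9208.33 / 6838.11 × 100 = 134.6619
Paasche component (current-period weights):
ΣP(Year 1)Q(Year 1) = 833.76×11 + 23.42×12 + 9.34×78 + 3.41×110 + 1.25×315 = 9171.36 + 281.04 + 728.52 + 375.1 + 393.75 = 10949.77
ΣP(Year 0)Q(Year 1) = 575.43×11 + 29.17×12 + 7.52×78 + 2.84×110 + 1.62×315 = 6329.73 + 350.04 + 586.56 + 312.4 + 510.3 = 8089.03
P = 10949.77 / 8089.03 × 100 = 135.3657
Fisher = √(L × P) = √(134.6619 × 135.3657) = 135.0133

135.01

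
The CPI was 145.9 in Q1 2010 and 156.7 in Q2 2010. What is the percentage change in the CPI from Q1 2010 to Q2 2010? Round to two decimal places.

7.40%

Change = (156.7 − 145.9) / 145.9 × 100
       = 10.8 / 145.9 × 100 = 7.4023%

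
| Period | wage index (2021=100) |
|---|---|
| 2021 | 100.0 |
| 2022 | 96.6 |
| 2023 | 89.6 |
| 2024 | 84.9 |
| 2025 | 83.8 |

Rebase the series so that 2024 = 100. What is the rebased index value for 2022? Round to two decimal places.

Rebased(2022) = 96.6 / 84.9 × 100 = 113.7809

113.78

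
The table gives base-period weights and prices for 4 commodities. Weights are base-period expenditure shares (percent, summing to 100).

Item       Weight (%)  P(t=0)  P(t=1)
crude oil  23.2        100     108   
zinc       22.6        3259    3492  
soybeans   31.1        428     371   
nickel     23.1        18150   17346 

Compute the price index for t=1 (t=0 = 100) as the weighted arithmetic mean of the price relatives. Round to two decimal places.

98.31

crude oil: 23.2 × (108/100) = 23.2 × 1.080000 = 25.0560
zinc: 22.6 × (3492/3259) = 22.6 × 1.071494 = 24.2158
soybeans: 31.1 × (371/428) = 31.1 × 0.866822 = 26.9582
nickel: 23.1 × (17346/18150) = 23.1 × 0.955702 = 22.0767
Index = Σ wᵢ·(p₁ᵢ/p₀ᵢ) = 25.0560 + 24.2158 + 26.9582 + 22.0767 = 98.3067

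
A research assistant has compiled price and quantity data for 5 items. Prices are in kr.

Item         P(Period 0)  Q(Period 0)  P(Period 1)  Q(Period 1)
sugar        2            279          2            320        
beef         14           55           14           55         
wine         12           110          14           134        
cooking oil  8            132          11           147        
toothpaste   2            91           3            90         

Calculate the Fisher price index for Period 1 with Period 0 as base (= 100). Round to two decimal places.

Laspeyres component (base-period weights):
ΣP(Period 1)Q(Period 0) = 2×279 + 14×55 + 14×110 + 11×132 + 3×91 = 558 + 770 + 1540 + 1452 + 273 = 4593
ΣP(Period 0)Q(Period 0) = 2×279 + 14×55 + 12×110 + 8×132 + 2×91 = 558 + 770 + 1320 + 1056 + 182 = 3886
L = 4593 / 3886 × 100 = 118.1935
Paasche component (current-period weights):
ΣP(Period 1)Q(Period 1) = 2×320 + 14×55 + 14×134 + 11×147 + 3×90 = 640 + 770 + 1876 + 1617 + 270 = 5173
ΣP(Period 0)Q(Period 1) = 2×320 + 14×55 + 12×134 + 8×147 + 2×90 = 640 + 770 + 1608 + 1176 + 180 = 4374
P = 5173 / 4374 × 100 = 118.2670
Fisher = √(L × P) = √(118.1935 × 118.2670) = 118.2303

118.23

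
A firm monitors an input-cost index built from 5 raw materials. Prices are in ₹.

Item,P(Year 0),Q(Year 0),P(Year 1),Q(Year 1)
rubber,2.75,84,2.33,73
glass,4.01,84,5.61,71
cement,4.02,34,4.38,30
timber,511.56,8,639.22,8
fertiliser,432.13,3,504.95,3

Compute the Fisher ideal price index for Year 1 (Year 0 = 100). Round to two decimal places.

122.21

Laspeyres component (base-period weights):
ΣP(Year 1)Q(Year 0) = 2.33×84 + 5.61×84 + 4.38×34 + 639.22×8 + 504.95×3 = 195.72 + 471.24 + 148.92 + 5113.76 + 1514.85 = 7444.49
ΣP(Year 0)Q(Year 0) = 2.75×84 + 4.01×84 + 4.02×34 + 511.56×8 + 432.13×3 = 231 + 336.84 + 136.68 + 4092.48 + 1296.39 = 6093.39
L = 7444.49 / 6093.39 × 100 = 122.1732
Paasche component (current-period weights):
ΣP(Year 1)Q(Year 1) = 2.33×73 + 5.61×71 + 4.38×30 + 639.22×8 + 504.95×3 = 170.09 + 398.31 + 131.4 + 5113.76 + 1514.85 = 7328.41
ΣP(Year 0)Q(Year 1) = 2.75×73 + 4.01×71 + 4.02×30 + 511.56×8 + 432.13×3 = 200.75 + 284.71 + 120.6 + 4092.48 + 1296.39 = 5994.93
P = 7328.41 / 5994.93 × 100 = 122.2435
Fisher = √(L × P) = √(122.1732 × 122.2435) = 122.2083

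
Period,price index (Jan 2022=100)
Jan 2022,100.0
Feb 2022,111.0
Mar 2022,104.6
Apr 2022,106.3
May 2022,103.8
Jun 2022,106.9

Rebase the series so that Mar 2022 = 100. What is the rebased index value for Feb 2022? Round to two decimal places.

Rebased(Feb 2022) = 111.0 / 104.6 × 100 = 106.1185

106.12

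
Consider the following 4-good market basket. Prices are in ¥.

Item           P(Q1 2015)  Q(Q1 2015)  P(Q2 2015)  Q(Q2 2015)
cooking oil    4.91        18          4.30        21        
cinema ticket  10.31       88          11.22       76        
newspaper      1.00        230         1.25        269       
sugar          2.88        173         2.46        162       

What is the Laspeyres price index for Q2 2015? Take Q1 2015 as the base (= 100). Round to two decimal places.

103.13

Laspeyres price index uses base-period quantities as weights.
ΣP(Q2 2015)·Q(Q1 2015) = 4.30×18 + 11.22×88 + 1.25×230 + 2.46×173 = 77.4 + 987.36 + 287.5 + 425.58 = 1777.84
ΣP(Q1 2015)·Q(Q1 2015) = 4.91×18 + 10.31×88 + 1.00×230 + 2.88×173 = 88.38 + 907.28 + 230 + 498.24 = 1723.9
Index = 1777.84 / 1723.9 × 100 = 103.1290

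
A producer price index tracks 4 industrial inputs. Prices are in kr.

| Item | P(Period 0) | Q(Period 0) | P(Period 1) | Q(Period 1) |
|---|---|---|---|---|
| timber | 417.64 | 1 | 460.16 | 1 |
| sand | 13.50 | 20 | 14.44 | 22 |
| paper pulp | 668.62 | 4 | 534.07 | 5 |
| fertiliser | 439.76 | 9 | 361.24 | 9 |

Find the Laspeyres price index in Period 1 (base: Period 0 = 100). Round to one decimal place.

83.8

Laspeyres price index uses base-period quantities as weights.
ΣP(Period 1)·Q(Period 0) = 460.16×1 + 14.44×20 + 534.07×4 + 361.24×9 = 460.16 + 288.8 + 2136.28 + 3251.16 = 6136.4
ΣP(Period 0)·Q(Period 0) = 417.64×1 + 13.50×20 + 668.62×4 + 439.76×9 = 417.64 + 270 + 2674.48 + 3957.84 = 7319.96
Index = 6136.4 / 7319.96 × 100 = 83.8311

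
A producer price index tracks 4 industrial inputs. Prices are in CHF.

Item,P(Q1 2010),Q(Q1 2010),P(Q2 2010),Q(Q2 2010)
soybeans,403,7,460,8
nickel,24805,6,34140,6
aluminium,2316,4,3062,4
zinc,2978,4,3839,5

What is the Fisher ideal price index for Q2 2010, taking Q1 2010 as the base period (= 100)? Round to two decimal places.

136.27

Laspeyres component (base-period weights):
ΣP(Q2 2010)Q(Q1 2010) = 460×7 + 34140×6 + 3062×4 + 3839×4 = 3220 + 204840 + 12248 + 15356 = 235664
ΣP(Q1 2010)Q(Q1 2010) = 403×7 + 24805×6 + 2316×4 + 2978×4 = 2821 + 148830 + 9264 + 11912 = 172827
L = 235664 / 172827 × 100 = 136.3583
Paasche component (current-period weights):
ΣP(Q2 2010)Q(Q2 2010) = 460×8 + 34140×6 + 3062×4 + 3839×5 = 3680 + 204840 + 12248 + 19195 = 239963
ΣP(Q1 2010)Q(Q2 2010) = 403×8 + 24805×6 + 2316×4 + 2978×5 = 3224 + 148830 + 9264 + 14890 = 176208
P = 239963 / 176208 × 100 = 136.1817
Fisher = √(L × P) = √(136.3583 × 136.1817) = 136.2700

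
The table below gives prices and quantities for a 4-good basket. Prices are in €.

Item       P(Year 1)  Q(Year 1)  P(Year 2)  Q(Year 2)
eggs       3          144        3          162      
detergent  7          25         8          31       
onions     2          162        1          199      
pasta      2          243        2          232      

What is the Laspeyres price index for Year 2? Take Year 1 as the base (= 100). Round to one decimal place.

Laspeyres price index uses base-period quantities as weights.
ΣP(Year 2)·Q(Year 1) = 3×144 + 8×25 + 1×162 + 2×243 = 432 + 200 + 162 + 486 = 1280
ΣP(Year 1)·Q(Year 1) = 3×144 + 7×25 + 2×162 + 2×243 = 432 + 175 + 324 + 486 = 1417
Index = 1280 / 1417 × 100 = 90.3317

90.3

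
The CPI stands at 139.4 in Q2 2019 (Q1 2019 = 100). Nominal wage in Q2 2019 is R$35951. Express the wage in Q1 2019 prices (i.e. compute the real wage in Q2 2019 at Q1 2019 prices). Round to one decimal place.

Real = Nominal ÷ (Index/100) = 35951 ÷ (139.4/100)
     = 35951 ÷ 1.394 = 25789.8135

25789.8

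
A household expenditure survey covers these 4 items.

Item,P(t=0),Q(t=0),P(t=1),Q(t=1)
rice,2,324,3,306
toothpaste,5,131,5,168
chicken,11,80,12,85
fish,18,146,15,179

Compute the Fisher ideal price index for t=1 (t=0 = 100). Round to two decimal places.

Laspeyres component (base-period weights):
ΣP(t=1)Q(t=0) = 3×324 + 5×131 + 12×80 + 15×146 = 972 + 655 + 960 + 2190 = 4777
ΣP(t=0)Q(t=0) = 2×324 + 5×131 + 11×80 + 18×146 = 648 + 655 + 880 + 2628 = 4811
L = 4777 / 4811 × 100 = 99.2933
Paasche component (current-period weights):
ΣP(t=1)Q(t=1) = 3×306 + 5×168 + 12×85 + 15×179 = 918 + 840 + 1020 + 2685 = 5463
ΣP(t=0)Q(t=1) = 2×306 + 5×168 + 11×85 + 18×179 = 612 + 840 + 935 + 3222 = 5609
P = 5463 / 5609 × 100 = 97.3970
Fisher = √(L × P) = √(99.2933 × 97.3970) = 98.3406

98.34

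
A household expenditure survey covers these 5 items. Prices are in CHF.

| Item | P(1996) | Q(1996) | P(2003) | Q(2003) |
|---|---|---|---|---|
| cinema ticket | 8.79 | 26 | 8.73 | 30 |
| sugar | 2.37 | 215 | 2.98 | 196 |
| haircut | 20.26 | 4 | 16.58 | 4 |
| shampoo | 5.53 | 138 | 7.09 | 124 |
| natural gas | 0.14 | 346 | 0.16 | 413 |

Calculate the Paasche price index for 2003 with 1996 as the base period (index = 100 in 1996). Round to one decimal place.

Paasche price index uses current-period quantities as weights.
ΣP(2003)·Q(2003) = 8.73×30 + 2.98×196 + 16.58×4 + 7.09×124 + 0.16×413 = 261.9 + 584.08 + 66.32 + 879.16 + 66.08 = 1857.54
ΣP(1996)·Q(2003) = 8.79×30 + 2.37×196 + 20.26×4 + 5.53×124 + 0.14×413 = 263.7 + 464.52 + 81.04 + 685.72 + 57.82 = 1552.8
Index = 1857.54 / 1552.8 × 100 = 119.6252

119.6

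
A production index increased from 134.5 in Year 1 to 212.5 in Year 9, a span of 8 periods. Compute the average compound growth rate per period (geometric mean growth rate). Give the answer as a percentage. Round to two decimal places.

Growth factor = (212.5/134.5)^(1/8) = (1.579926)^(1/8) = 1.058838
Growth rate = 1.058838 − 1 = 0.058838 = 5.8838%

5.88%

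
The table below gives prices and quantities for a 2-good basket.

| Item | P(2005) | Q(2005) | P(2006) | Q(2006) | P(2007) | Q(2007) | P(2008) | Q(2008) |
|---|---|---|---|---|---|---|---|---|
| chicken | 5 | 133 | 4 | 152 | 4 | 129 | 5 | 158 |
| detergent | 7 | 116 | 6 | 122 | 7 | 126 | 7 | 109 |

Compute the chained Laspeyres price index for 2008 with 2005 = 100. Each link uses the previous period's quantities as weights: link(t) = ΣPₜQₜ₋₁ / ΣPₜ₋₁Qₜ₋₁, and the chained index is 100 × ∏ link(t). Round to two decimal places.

99.08

Link 2005→2006:
ΣP(2006)Q(2005) = 4×133 + 6×116 = 532 + 696 = 1228
ΣP(2005)Q(2005) = 5×133 + 7×116 = 665 + 812 = 1477
link = 1228/1477 = 0.831415
Link 2006→2007:
ΣP(2007)Q(2006) = 4×152 + 7×122 = 608 + 854 = 1462
ΣP(2006)Q(2006) = 4×152 + 6×122 = 608 + 732 = 1340
link = 1462/1340 = 1.091045
Link 2007→2008:
ΣP(2008)Q(2007) = 5×129 + 7×126 = 645 + 882 = 1527
ΣP(2007)Q(2007) = 4×129 + 7×126 = 516 + 882 = 1398
link = 1527/1398 = 1.092275
Chained index = 100 × 0.831415 × 1.091045 × 1.092275 = 99.0814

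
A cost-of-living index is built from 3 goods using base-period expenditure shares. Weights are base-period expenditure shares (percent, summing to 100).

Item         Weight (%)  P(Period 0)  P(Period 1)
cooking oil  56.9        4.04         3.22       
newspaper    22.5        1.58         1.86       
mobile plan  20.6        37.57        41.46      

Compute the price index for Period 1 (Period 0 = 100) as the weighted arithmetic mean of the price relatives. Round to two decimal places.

94.57

cooking oil: 56.9 × (3.22/4.04) = 56.9 × 0.797030 = 45.3510
newspaper: 22.5 × (1.86/1.58) = 22.5 × 1.177215 = 26.4873
mobile plan: 20.6 × (41.46/37.57) = 20.6 × 1.103540 = 22.7329
Index = Σ wᵢ·(p₁ᵢ/p₀ᵢ) = 45.3510 + 26.4873 + 22.7329 = 94.5713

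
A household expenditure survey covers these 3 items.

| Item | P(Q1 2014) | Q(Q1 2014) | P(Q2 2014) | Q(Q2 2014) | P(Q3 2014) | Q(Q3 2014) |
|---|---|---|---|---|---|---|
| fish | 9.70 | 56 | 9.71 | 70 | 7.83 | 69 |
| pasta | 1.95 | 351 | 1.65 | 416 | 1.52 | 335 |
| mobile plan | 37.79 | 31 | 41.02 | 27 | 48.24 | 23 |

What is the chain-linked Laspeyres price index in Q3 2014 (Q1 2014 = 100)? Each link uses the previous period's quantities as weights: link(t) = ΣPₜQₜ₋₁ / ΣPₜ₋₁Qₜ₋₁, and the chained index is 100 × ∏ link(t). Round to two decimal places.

Link Q1 2014→Q2 2014:
ΣP(Q2 2014)Q(Q1 2014) = 9.71×56 + 1.65×351 + 41.02×31 = 543.76 + 579.15 + 1271.62 = 2394.53
ΣP(Q1 2014)Q(Q1 2014) = 9.70×56 + 1.95×351 + 37.79×31 = 543.2 + 684.45 + 1171.49 = 2399.14
link = 2394.53/2399.14 = 0.998078
Link Q2 2014→Q3 2014:
ΣP(Q3 2014)Q(Q2 2014) = 7.83×70 + 1.52×416 + 48.24×27 = 548.1 + 632.32 + 1302.48 = 2482.9
ΣP(Q2 2014)Q(Q2 2014) = 9.71×70 + 1.65×416 + 41.02×27 = 679.7 + 686.4 + 1107.54 = 2473.64
link = 2482.9/2473.64 = 1.003743
Chained index = 100 × 0.998078 × 1.003743 = 100.1815

100.18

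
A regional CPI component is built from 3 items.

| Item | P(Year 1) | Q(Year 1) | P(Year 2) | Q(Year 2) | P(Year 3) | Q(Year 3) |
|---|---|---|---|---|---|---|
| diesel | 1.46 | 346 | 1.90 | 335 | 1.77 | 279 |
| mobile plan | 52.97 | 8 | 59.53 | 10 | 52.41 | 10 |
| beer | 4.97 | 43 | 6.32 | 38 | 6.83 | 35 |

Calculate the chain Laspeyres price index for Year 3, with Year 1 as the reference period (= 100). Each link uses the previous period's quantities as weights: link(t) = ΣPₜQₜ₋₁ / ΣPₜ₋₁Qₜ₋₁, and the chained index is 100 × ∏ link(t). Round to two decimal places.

Link Year 1→Year 2:
ΣP(Year 2)Q(Year 1) = 1.90×346 + 59.53×8 + 6.32×43 = 657.4 + 476.24 + 271.76 = 1405.4
ΣP(Year 1)Q(Year 1) = 1.46×346 + 52.97×8 + 4.97×43 = 505.16 + 423.76 + 213.71 = 1142.63
link = 1405.4/1142.63 = 1.229969
Link Year 2→Year 3:
ΣP(Year 3)Q(Year 2) = 1.77×335 + 52.41×10 + 6.83×38 = 592.95 + 524.1 + 259.54 = 1376.59
ΣP(Year 2)Q(Year 2) = 1.90×335 + 59.53×10 + 6.32×38 = 636.5 + 595.3 + 240.16 = 1471.96
link = 1376.59/1471.96 = 0.935209
Chained index = 100 × 1.229969 × 0.935209 = 115.0278

115.03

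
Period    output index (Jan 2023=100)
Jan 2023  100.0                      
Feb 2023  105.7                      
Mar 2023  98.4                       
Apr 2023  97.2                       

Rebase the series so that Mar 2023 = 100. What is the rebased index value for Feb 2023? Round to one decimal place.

Rebased(Feb 2023) = 105.7 / 98.4 × 100 = 107.4187

107.4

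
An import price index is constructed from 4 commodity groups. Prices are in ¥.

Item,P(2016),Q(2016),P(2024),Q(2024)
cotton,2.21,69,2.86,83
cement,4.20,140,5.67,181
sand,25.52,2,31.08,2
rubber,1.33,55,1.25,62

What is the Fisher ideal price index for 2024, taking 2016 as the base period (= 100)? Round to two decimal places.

130.02

Laspeyres component (base-period weights):
ΣP(2024)Q(2016) = 2.86×69 + 5.67×140 + 31.08×2 + 1.25×55 = 197.34 + 793.8 + 62.16 + 68.75 = 1122.05
ΣP(2016)Q(2016) = 2.21×69 + 4.20×140 + 25.52×2 + 1.33×55 = 152.49 + 588 + 51.04 + 73.15 = 864.68
L = 1122.05 / 864.68 × 100 = 129.7648
Paasche component (current-period weights):
ΣP(2024)Q(2024) = 2.86×83 + 5.67×181 + 31.08×2 + 1.25×62 = 237.38 + 1026.27 + 62.16 + 77.5 = 1403.31
ΣP(2016)Q(2024) = 2.21×83 + 4.20×181 + 25.52×2 + 1.33×62 = 183.43 + 760.2 + 51.04 + 82.46 = 1077.13
P = 1403.31 / 1077.13 × 100 = 130.2823
Fisher = √(L × P) = √(129.7648 × 130.2823) = 130.0233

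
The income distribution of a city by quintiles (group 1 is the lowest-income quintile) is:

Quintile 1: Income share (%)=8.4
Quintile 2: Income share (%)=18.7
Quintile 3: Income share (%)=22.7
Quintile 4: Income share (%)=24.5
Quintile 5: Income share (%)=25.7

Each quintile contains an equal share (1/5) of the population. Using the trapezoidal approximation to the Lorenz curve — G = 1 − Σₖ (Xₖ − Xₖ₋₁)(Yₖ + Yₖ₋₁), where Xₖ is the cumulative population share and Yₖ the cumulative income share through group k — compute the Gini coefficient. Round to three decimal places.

0.162

Cumulative income shares Yₖ: 0.0840, 0.2710, 0.4980, 0.7430, 1.0000
Σ (Xₖ−Xₖ₋₁)(Yₖ+Yₖ₋₁) = (1/5)(0.0840+0.0000) + (1/5)(0.2710+0.0840) + (1/5)(0.4980+0.2710) + (1/5)(0.7430+0.4980) + (1/5)(1.0000+0.7430)
  = 0.0168 + 0.0710 + 0.1538 + 0.2482 + 0.3486 = 0.8384
G = 1 − 0.8384 = 0.1616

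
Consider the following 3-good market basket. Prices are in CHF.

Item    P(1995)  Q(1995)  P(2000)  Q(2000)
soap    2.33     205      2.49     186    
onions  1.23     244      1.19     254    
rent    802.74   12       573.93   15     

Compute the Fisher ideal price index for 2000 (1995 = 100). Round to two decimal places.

Laspeyres component (base-period weights):
ΣP(2000)Q(1995) = 2.49×205 + 1.19×244 + 573.93×12 = 510.45 + 290.36 + 6887.16 = 7687.97
ΣP(1995)Q(1995) = 2.33×205 + 1.23×244 + 802.74×12 = 477.65 + 300.12 + 9632.88 = 10410.65
L = 7687.97 / 10410.65 × 100 = 73.8472
Paasche component (current-period weights):
ΣP(2000)Q(2000) = 2.49×186 + 1.19×254 + 573.93×15 = 463.14 + 302.26 + 8608.95 = 9374.35
ΣP(1995)Q(2000) = 2.33×186 + 1.23×254 + 802.74×15 = 433.38 + 312.42 + 12041.1 = 12786.9
P = 9374.35 / 12786.9 × 100 = 73.3121
Fisher = √(L × P) = √(73.8472 × 73.3121) = 73.5792

73.58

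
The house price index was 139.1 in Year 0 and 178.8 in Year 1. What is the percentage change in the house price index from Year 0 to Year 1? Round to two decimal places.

28.54%

Change = (178.8 − 139.1) / 139.1 × 100
       = 39.7 / 139.1 × 100 = 28.5406%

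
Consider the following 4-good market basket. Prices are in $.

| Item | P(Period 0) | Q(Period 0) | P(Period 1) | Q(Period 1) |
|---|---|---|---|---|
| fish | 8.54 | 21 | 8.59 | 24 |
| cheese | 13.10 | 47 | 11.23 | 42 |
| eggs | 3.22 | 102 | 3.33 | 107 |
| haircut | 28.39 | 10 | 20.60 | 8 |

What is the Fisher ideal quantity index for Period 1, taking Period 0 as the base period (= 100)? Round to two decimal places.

94.95

Laspeyres component (base-period weights):
ΣP(Period 0)Q(Period 1) = 8.54×24 + 13.10×42 + 3.22×107 + 28.39×8 = 204.96 + 550.2 + 344.54 + 227.12 = 1326.82
ΣP(Period 0)Q(Period 0) = 8.54×21 + 13.10×47 + 3.22×102 + 28.39×10 = 179.34 + 615.7 + 328.44 + 283.9 = 1407.38
L = 1326.82 / 1407.38 × 100 = 94.2759
Paasche component (current-period weights):
ΣP(Period 1)Q(Period 1) = 8.59×24 + 11.23×42 + 3.33×107 + 20.60×8 = 206.16 + 471.66 + 356.31 + 164.8 = 1198.93
ΣP(Period 1)Q(Period 0) = 8.59×21 + 11.23×47 + 3.33×102 + 20.60×10 = 180.39 + 527.81 + 339.66 + 206 = 1253.86
P = 1198.93 / 1253.86 × 100 = 95.6191
Fisher = √(L × P) = √(94.2759 × 95.6191) = 94.9451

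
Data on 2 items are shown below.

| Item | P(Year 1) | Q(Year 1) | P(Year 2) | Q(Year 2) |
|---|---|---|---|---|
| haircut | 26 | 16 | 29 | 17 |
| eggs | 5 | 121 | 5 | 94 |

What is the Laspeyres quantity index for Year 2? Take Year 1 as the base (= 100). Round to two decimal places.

Laspeyres quantity index uses base-period prices as weights.
ΣP(Year 1)·Q(Year 2) = 26×17 + 5×94 = 442 + 470 = 912
ΣP(Year 1)·Q(Year 1) = 26×16 + 5×121 = 416 + 605 = 1021
Index = 912 / 1021 × 100 = 89.3242

89.32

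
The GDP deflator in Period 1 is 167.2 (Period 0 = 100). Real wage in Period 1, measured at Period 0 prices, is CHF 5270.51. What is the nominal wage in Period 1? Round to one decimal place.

8812.3

Nominal = Real × (Index/100) = 5270.51 × (167.2/100)
        = 5270.51 × 1.672 = 8812.2927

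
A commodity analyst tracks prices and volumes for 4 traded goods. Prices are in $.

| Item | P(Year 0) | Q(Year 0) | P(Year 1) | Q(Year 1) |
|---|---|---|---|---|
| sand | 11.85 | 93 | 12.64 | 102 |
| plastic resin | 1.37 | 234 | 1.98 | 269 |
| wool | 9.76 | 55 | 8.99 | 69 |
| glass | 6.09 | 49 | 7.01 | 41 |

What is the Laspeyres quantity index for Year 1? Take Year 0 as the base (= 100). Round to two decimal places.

110.74

Laspeyres quantity index uses base-period prices as weights.
ΣP(Year 0)·Q(Year 1) = 11.85×102 + 1.37×269 + 9.76×69 + 6.09×41 = 1208.7 + 368.53 + 673.44 + 249.69 = 2500.36
ΣP(Year 0)·Q(Year 0) = 11.85×93 + 1.37×234 + 9.76×55 + 6.09×49 = 1102.05 + 320.58 + 536.8 + 298.41 = 2257.84
Index = 2500.36 / 2257.84 × 100 = 110.7412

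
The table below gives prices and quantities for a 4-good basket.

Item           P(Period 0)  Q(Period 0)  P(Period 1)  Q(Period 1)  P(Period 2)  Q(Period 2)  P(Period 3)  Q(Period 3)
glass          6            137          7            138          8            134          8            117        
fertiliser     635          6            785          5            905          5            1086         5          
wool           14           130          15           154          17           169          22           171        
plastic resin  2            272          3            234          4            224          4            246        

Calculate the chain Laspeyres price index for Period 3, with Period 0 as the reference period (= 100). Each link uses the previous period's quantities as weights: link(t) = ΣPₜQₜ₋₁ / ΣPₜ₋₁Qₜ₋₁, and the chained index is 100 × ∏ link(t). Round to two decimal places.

166.27

Link Period 0→Period 1:
ΣP(Period 1)Q(Period 0) = 7×137 + 785×6 + 15×130 + 3×272 = 959 + 4710 + 1950 + 816 = 8435
ΣP(Period 0)Q(Period 0) = 6×137 + 635×6 + 14×130 + 2×272 = 822 + 3810 + 1820 + 544 = 6996
link = 8435/6996 = 1.205689
Link Period 1→Period 2:
ΣP(Period 2)Q(Period 1) = 8×138 + 905×5 + 17×154 + 4×234 = 1104 + 4525 + 2618 + 936 = 9183
ΣP(Period 1)Q(Period 1) = 7×138 + 785×5 + 15×154 + 3×234 = 966 + 3925 + 2310 + 702 = 7903
link = 9183/7903 = 1.161964
Link Period 2→Period 3:
ΣP(Period 3)Q(Period 2) = 8×134 + 1086×5 + 22×169 + 4×224 = 1072 + 5430 + 3718 + 896 = 11116
ΣP(Period 2)Q(Period 2) = 8×134 + 905×5 + 17×169 + 4×224 = 1072 + 4525 + 2873 + 896 = 9366
link = 11116/9366 = 1.186846
Chained index = 100 × 1.205689 × 1.161964 × 1.186846 = 166.2732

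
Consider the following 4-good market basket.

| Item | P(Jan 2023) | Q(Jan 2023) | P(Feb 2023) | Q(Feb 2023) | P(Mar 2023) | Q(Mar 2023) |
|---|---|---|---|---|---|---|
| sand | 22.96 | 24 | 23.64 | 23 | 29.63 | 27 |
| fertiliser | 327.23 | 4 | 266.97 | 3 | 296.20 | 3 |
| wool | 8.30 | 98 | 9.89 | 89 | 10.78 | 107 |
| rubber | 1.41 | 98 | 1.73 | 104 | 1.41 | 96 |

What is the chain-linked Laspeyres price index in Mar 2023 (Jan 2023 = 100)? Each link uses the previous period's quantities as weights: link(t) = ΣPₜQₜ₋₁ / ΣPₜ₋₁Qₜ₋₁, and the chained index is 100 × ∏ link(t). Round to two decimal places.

Link Jan 2023→Feb 2023:
ΣP(Feb 2023)Q(Jan 2023) = 23.64×24 + 266.97×4 + 9.89×98 + 1.73×98 = 567.36 + 1067.88 + 969.22 + 169.54 = 2774
ΣP(Jan 2023)Q(Jan 2023) = 22.96×24 + 327.23×4 + 8.30×98 + 1.41×98 = 551.04 + 1308.92 + 813.4 + 138.18 = 2811.54
link = 2774/2811.54 = 0.986648
Link Feb 2023→Mar 2023:
ΣP(Mar 2023)Q(Feb 2023) = 29.63×23 + 296.20×3 + 10.78×89 + 1.41×104 = 681.49 + 888.6 + 959.42 + 146.64 = 2676.15
ΣP(Feb 2023)Q(Feb 2023) = 23.64×23 + 266.97×3 + 9.89×89 + 1.73×104 = 543.72 + 800.91 + 880.21 + 179.92 = 2404.76
link = 2676.15/2404.76 = 1.112855
Chained index = 100 × 0.986648 × 1.112855 = 109.7996

109.80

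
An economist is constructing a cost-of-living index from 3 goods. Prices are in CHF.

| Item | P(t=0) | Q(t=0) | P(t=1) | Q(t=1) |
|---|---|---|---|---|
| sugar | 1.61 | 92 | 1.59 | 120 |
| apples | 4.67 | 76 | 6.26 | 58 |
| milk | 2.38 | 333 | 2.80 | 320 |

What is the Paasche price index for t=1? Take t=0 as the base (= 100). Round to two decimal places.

118.29

Paasche price index uses current-period quantities as weights.
ΣP(t=1)·Q(t=1) = 1.59×120 + 6.26×58 + 2.80×320 = 190.8 + 363.08 + 896 = 1449.88
ΣP(t=0)·Q(t=1) = 1.61×120 + 4.67×58 + 2.38×320 = 193.2 + 270.86 + 761.6 = 1225.66
Index = 1449.88 / 1225.66 × 100 = 118.2938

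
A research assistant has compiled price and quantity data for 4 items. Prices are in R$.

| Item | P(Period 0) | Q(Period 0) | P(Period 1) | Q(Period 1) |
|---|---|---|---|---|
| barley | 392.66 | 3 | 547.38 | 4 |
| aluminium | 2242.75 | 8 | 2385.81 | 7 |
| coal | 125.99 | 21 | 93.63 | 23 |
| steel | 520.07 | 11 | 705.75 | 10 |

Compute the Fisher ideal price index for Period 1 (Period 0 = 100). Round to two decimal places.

Laspeyres component (base-period weights):
ΣP(Period 1)Q(Period 0) = 547.38×3 + 2385.81×8 + 93.63×21 + 705.75×11 = 1642.14 + 19086.48 + 1966.23 + 7763.25 = 30458.1
ΣP(Period 0)Q(Period 0) = 392.66×3 + 2242.75×8 + 125.99×21 + 520.07×11 = 1177.98 + 17942 + 2645.79 + 5720.77 = 27486.54
L = 30458.1 / 27486.54 × 100 = 110.8110
Paasche component (current-period weights):
ΣP(Period 1)Q(Period 1) = 547.38×4 + 2385.81×7 + 93.63×23 + 705.75×10 = 2189.52 + 16700.67 + 2153.49 + 7057.5 = 28101.18
ΣP(Period 0)Q(Period 1) = 392.66×4 + 2242.75×7 + 125.99×23 + 520.07×10 = 1570.64 + 15699.25 + 2897.77 + 5200.7 = 25368.36
P = 28101.18 / 25368.36 × 100 = 110.7726
Fisher = √(L × P) = √(110.8110 × 110.7726) = 110.7918

110.79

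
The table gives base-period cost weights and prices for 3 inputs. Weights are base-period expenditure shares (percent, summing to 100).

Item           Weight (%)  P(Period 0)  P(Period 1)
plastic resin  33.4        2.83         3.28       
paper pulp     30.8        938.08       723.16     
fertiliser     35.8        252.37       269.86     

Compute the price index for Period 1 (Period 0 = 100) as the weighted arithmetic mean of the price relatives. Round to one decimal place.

100.7

plastic resin: 33.4 × (3.28/2.83) = 33.4 × 1.159011 = 38.7110
paper pulp: 30.8 × (723.16/938.08) = 30.8 × 0.770894 = 23.7435
fertiliser: 35.8 × (269.86/252.37) = 35.8 × 1.069303 = 38.2810
Index = Σ wᵢ·(p₁ᵢ/p₀ᵢ) = 38.7110 + 23.7435 + 38.2810 = 100.7355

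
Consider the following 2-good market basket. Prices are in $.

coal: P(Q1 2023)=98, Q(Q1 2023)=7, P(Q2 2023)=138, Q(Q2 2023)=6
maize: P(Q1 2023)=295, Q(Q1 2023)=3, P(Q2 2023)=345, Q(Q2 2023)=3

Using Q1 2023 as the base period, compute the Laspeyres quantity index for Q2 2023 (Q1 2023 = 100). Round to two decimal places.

93.76

Laspeyres quantity index uses base-period prices as weights.
ΣP(Q1 2023)·Q(Q2 2023) = 98×6 + 295×3 = 588 + 885 = 1473
ΣP(Q1 2023)·Q(Q1 2023) = 98×7 + 295×3 = 686 + 885 = 1571
Index = 1473 / 1571 × 100 = 93.7619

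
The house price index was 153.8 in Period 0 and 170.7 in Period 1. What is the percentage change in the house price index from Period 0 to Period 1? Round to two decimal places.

Change = (170.7 − 153.8) / 153.8 × 100
       = 16.9 / 153.8 × 100 = 10.9883%

10.99%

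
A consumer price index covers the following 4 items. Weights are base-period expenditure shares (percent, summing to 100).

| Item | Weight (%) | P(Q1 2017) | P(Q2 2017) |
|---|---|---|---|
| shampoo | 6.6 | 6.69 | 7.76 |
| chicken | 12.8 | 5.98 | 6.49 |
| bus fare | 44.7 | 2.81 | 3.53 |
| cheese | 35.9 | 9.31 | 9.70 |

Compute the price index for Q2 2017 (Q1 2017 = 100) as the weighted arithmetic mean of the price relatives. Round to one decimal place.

115.1

shampoo: 6.6 × (7.76/6.69) = 6.6 × 1.159940 = 7.6556
chicken: 12.8 × (6.49/5.98) = 12.8 × 1.085284 = 13.8916
bus fare: 44.7 × (3.53/2.81) = 44.7 × 1.256228 = 56.1534
cheese: 35.9 × (9.70/9.31) = 35.9 × 1.041890 = 37.4039
Index = Σ wᵢ·(p₁ᵢ/p₀ᵢ) = 7.6556 + 13.8916 + 56.1534 + 37.4039 = 115.1045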